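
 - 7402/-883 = 8 + 338/883 = 8.38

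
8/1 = 8=   8.00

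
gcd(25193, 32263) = 7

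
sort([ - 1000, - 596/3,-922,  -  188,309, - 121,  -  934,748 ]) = [ - 1000, - 934,-922, - 596/3 , - 188,-121 , 309,748]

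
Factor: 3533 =3533^1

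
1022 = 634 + 388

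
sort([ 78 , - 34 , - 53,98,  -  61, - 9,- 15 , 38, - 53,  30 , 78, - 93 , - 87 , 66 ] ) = [ - 93,  -  87, - 61, - 53, - 53, - 34, - 15, - 9,30,38, 66,78,78, 98 ] 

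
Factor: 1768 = 2^3* 13^1*17^1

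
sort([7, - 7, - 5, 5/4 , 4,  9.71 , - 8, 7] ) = [ - 8, - 7, - 5,5/4, 4, 7, 7, 9.71 ]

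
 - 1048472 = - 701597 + -346875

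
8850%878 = 70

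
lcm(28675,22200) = 688200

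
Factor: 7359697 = 353^1  *  20849^1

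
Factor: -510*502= -2^2*3^1 * 5^1*17^1*251^1 = -256020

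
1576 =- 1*( - 1576 ) 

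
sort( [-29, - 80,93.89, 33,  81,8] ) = [-80, -29, 8, 33  ,  81, 93.89 ]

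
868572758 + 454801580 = 1323374338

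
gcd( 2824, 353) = 353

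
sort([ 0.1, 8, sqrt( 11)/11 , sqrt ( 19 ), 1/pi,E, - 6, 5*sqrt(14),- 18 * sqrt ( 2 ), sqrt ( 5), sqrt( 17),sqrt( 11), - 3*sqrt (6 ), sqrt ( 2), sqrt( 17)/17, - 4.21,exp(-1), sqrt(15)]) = [ - 18*sqrt (2), - 3*sqrt( 6) , - 6,  -  4.21,0.1,sqrt( 17)/17,sqrt( 11)/11,1/pi  ,  exp(-1 ), sqrt( 2),sqrt( 5), E, sqrt( 11), sqrt(15), sqrt( 17), sqrt( 19), 8 , 5*sqrt( 14) ] 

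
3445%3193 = 252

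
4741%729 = 367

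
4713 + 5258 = 9971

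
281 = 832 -551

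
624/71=624/71= 8.79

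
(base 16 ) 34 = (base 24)24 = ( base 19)2e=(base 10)52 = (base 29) 1N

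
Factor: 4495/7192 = 2^(-3)*5^1 = 5/8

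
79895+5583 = 85478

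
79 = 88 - 9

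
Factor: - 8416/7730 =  -4208/3865 = -  2^4*5^( - 1) *263^1*773^ ( - 1 ) 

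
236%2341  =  236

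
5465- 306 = 5159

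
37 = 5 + 32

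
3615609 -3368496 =247113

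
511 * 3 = 1533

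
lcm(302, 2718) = 2718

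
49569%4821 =1359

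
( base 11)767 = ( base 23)1H0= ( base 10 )920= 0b1110011000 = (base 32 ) so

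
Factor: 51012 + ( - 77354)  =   - 26342  =  - 2^1*13171^1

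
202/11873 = 202/11873 = 0.02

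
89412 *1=89412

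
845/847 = 845/847 = 1.00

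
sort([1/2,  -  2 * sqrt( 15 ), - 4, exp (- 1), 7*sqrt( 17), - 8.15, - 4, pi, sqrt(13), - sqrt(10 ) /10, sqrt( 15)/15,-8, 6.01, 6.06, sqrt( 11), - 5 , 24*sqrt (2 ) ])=[ - 8.15, - 8, - 2*sqrt( 15), - 5, - 4 , - 4, -sqrt( 10 ) /10, sqrt (15 )/15,exp( - 1), 1/2, pi, sqrt( 11 ),sqrt(13),  6.01, 6.06, 7*sqrt( 17),24*sqrt( 2 ) ]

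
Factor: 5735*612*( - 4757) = -2^2  *  3^2 *5^1*17^1 * 31^1 * 37^1*67^1*71^1=   - 16696213740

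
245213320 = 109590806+135622514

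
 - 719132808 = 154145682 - 873278490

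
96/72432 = 2/1509 = 0.00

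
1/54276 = 1/54276 = 0.00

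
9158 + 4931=14089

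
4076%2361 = 1715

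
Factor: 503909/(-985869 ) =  - 3^( - 2 )*7^1*71987^1*109541^( - 1 )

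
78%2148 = 78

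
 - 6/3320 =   -  3/1660 =-  0.00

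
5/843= 5/843=0.01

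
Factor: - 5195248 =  - 2^4*61^1*5323^1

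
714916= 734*974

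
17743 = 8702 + 9041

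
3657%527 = 495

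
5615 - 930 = 4685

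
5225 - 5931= -706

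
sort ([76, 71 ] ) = [ 71 , 76] 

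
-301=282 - 583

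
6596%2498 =1600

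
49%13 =10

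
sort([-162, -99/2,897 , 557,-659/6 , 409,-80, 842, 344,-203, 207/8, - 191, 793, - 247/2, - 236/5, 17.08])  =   [ - 203,-191,- 162, -247/2,-659/6,  -  80,-99/2,-236/5,17.08,207/8,344, 409, 557,793,842,897 ] 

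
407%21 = 8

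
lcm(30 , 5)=30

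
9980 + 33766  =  43746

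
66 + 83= 149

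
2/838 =1/419 = 0.00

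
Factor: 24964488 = 2^3* 3^2*109^1*3181^1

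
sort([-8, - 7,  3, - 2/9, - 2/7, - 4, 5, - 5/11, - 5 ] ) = [ - 8, -7, - 5,-4, - 5/11, - 2/7, - 2/9, 3, 5] 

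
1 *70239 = 70239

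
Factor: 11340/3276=3^2*5^1*13^( - 1)   =  45/13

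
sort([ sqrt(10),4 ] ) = [ sqrt(10),4]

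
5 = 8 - 3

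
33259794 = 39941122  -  6681328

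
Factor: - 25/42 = -2^( - 1 )*3^( - 1 ) * 5^2*7^( - 1 ) 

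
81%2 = 1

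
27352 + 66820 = 94172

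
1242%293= 70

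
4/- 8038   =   - 1 + 4017/4019 = -0.00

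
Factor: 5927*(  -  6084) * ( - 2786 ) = 100462792248 = 2^3*3^2 * 7^1*13^2 * 199^1*5927^1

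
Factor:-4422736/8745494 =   -  2^3*79^1*3499^1*4372747^( - 1) = - 2211368/4372747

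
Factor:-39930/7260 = -11/2 = - 2^( - 1) * 11^1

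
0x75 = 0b1110101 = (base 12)99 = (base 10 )117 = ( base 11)A7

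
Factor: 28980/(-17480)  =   - 2^( - 1)*3^2*7^1*19^( - 1 ) = - 63/38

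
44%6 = 2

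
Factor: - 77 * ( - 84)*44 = 284592 = 2^4 * 3^1*7^2*11^2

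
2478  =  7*354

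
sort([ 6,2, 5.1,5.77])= [2,5.1,5.77,6]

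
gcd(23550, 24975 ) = 75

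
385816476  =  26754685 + 359061791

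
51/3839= 51/3839 = 0.01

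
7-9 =- 2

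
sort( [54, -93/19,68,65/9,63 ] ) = [ - 93/19,65/9,54,63 , 68]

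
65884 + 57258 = 123142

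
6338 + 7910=14248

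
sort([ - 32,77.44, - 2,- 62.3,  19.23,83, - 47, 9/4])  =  [- 62.3, - 47, - 32, - 2,  9/4, 19.23, 77.44,83 ]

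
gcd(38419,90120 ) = 1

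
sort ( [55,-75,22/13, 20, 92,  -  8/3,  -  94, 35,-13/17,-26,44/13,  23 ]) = [ - 94,-75,  -  26, - 8/3, - 13/17,22/13,44/13,20, 23, 35,55,92]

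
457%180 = 97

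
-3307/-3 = 1102 +1/3 = 1102.33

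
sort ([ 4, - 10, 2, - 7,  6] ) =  [- 10, - 7,  2, 4,  6] 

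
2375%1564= 811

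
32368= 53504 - 21136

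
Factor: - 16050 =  - 2^1 * 3^1 * 5^2*107^1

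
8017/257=31 + 50/257 = 31.19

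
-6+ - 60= -66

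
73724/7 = 10532  =  10532.00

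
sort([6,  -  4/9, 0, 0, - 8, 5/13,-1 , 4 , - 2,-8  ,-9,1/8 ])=[ -9,-8, - 8, - 2, - 1,-4/9, 0 , 0,1/8, 5/13, 4,6]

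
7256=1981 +5275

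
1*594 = 594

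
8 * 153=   1224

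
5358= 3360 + 1998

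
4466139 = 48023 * 93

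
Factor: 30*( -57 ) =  - 1710 = -  2^1*3^2*5^1*19^1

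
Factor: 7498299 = 3^1*23^1*271^1*401^1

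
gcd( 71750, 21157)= 1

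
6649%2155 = 184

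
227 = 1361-1134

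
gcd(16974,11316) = 5658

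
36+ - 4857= -4821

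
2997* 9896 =29658312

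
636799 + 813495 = 1450294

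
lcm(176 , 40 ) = 880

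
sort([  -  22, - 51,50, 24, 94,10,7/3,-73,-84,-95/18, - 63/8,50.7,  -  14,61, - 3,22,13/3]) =[-84, - 73, - 51, - 22, - 14, - 63/8, - 95/18, - 3, 7/3, 13/3, 10,22,24,50,50.7,  61,94 ] 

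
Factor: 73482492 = 2^2*3^1 *373^1 *16417^1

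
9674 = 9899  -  225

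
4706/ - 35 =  - 135 + 19/35 = - 134.46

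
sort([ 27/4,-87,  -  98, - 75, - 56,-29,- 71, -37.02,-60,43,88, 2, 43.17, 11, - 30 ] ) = [-98,-87  , - 75, - 71, - 60,-56,-37.02, - 30, - 29,2,  27/4, 11, 43,43.17, 88 ]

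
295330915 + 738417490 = 1033748405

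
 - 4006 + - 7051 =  - 11057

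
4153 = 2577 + 1576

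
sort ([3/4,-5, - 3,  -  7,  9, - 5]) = [ - 7,  -  5,-5, - 3,3/4,9 ] 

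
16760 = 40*419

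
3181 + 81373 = 84554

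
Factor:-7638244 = - 2^2*1909561^1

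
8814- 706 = 8108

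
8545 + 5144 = 13689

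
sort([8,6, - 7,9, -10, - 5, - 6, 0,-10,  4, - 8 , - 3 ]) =[ - 10,  -  10, - 8, - 7, - 6, - 5, - 3, 0, 4,6,8,  9]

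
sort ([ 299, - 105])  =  [ - 105,299]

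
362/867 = 362/867  =  0.42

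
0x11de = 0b1000111011110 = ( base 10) 4574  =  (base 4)1013132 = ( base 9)6242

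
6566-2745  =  3821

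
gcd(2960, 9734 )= 2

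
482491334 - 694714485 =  - 212223151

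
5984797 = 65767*91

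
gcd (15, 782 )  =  1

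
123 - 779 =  - 656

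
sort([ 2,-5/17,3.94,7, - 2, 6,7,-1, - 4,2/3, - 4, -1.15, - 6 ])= [-6, - 4, - 4, - 2, - 1.15, - 1,-5/17,2/3,2,3.94, 6, 7 , 7] 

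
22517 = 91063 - 68546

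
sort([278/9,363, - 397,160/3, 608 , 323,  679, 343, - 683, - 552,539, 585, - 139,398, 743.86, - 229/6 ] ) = [ - 683, -552, - 397, - 139,  -  229/6, 278/9,  160/3 , 323, 343,363,398,  539 , 585, 608, 679,743.86] 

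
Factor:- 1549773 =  - 3^4*19^2*53^1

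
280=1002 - 722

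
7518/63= 358/3 = 119.33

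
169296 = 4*42324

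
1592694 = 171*9314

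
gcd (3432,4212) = 156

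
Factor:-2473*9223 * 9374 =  - 2^1*23^1*43^1*109^1*401^1*2473^1 = - 213806682146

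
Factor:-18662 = - 2^1 * 7^1*31^1*43^1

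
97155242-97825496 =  - 670254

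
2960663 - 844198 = 2116465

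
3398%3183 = 215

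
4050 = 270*15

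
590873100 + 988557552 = 1579430652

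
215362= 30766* 7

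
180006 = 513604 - 333598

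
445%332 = 113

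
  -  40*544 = - 21760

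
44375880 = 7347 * 6040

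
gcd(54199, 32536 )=83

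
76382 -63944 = 12438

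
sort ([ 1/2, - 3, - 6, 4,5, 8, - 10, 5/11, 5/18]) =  [ - 10 ,-6,-3, 5/18, 5/11, 1/2,4, 5, 8 ] 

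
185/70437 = 185/70437 = 0.00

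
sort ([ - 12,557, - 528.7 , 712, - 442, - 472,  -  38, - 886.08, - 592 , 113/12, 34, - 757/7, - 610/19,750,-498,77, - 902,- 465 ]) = [ - 902,  -  886.08, - 592, - 528.7, - 498,-472, - 465,- 442, - 757/7, - 38, - 610/19,- 12,113/12,34,77,557,712,750]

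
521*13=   6773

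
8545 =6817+1728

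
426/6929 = 426/6929 = 0.06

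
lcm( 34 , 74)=1258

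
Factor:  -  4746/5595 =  - 1582/1865 = -2^1*5^(  -  1 ) * 7^1*113^1*373^( - 1 ) 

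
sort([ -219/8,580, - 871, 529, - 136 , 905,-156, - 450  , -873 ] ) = [ - 873 , - 871, - 450, - 156,-136, - 219/8 , 529, 580, 905 ] 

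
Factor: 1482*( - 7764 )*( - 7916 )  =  91083459168 = 2^5*3^2*13^1*19^1*647^1  *  1979^1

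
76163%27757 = 20649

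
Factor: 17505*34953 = 3^3 * 5^1*61^1*191^1* 389^1 = 611852265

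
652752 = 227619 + 425133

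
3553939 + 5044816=8598755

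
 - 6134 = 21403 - 27537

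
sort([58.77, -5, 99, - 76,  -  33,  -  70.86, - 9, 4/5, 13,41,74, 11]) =[-76, - 70.86, - 33, - 9, - 5, 4/5,11, 13,41,  58.77,74  ,  99 ] 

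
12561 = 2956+9605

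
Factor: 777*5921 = 4600617 =3^1*7^1*31^1*37^1 * 191^1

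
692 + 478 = 1170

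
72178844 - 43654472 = 28524372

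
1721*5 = 8605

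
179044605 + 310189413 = 489234018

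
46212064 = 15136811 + 31075253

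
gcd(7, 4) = 1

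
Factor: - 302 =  - 2^1*151^1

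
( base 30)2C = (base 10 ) 72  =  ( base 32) 28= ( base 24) 30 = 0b1001000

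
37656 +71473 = 109129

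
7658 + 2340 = 9998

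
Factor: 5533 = 11^1*503^1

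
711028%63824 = 8964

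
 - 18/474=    - 3/79 = - 0.04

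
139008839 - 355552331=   -  216543492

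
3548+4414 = 7962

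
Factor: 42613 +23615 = 66228  =  2^2*3^1*5519^1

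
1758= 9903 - 8145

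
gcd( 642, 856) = 214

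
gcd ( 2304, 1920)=384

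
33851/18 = 33851/18 = 1880.61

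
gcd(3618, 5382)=18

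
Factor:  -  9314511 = - 3^1*577^1*5381^1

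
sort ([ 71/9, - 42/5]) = [ - 42/5, 71/9] 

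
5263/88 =5263/88  =  59.81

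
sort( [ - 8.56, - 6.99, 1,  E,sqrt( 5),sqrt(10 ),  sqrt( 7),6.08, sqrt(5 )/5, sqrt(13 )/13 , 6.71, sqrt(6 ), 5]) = [ - 8.56, - 6.99,sqrt(13 )/13, sqrt( 5)/5 , 1, sqrt(5),sqrt(6),sqrt( 7 ),E,sqrt( 10), 5,6.08, 6.71]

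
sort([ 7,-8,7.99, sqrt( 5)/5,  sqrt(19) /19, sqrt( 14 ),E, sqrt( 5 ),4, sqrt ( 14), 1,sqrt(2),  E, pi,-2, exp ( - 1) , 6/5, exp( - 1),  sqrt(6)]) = [  -  8, - 2,sqrt( 19 )/19,  exp(  -  1), exp(  -  1 ) , sqrt( 5 ) /5, 1,6/5, sqrt ( 2), sqrt( 5),  sqrt(6), E, E,  pi,sqrt( 14),  sqrt ( 14 ),4, 7,  7.99 ] 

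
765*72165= 55206225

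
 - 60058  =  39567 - 99625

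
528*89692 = 47357376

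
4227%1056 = 3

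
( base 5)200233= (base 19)h9a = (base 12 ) 37a6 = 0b1100010101110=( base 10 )6318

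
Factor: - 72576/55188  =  -96/73  =  -2^5*3^1*73^(  -  1 ) 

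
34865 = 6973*5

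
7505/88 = 7505/88 = 85.28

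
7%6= 1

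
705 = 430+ 275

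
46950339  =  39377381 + 7572958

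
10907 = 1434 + 9473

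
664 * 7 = 4648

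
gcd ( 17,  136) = 17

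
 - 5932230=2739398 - 8671628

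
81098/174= 40549/87  =  466.08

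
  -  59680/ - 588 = 14920/147 = 101.50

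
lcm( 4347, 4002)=252126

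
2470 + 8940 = 11410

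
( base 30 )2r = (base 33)2L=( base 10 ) 87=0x57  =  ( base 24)3F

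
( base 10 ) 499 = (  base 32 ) fj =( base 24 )KJ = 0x1F3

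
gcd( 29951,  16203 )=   491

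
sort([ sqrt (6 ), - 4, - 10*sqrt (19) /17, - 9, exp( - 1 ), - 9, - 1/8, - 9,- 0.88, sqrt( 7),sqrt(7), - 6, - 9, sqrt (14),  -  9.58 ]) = [-9.58, - 9, - 9, - 9, - 9, - 6, - 4,-10*sqrt(19)/17, - 0.88,- 1/8,exp ( - 1 ), sqrt ( 6 ),sqrt(7),sqrt(  7 ) , sqrt (14 ) ] 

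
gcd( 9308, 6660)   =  4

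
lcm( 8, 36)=72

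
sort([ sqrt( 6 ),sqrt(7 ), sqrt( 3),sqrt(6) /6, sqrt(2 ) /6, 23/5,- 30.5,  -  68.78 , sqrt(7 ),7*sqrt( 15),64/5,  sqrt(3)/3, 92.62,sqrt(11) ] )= [ - 68.78, - 30.5,sqrt(2)/6, sqrt(6) /6,sqrt(3 ) /3,  sqrt ( 3) , sqrt(6), sqrt(7) , sqrt(7),sqrt(  11),23/5, 64/5,7*sqrt(15) , 92.62 ]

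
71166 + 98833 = 169999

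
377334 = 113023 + 264311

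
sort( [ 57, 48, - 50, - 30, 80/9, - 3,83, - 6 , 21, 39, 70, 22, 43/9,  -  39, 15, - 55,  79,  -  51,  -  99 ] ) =[  -  99, - 55, - 51, - 50,  -  39 ,  -  30, - 6, - 3, 43/9, 80/9, 15, 21, 22, 39,48, 57, 70,79  ,  83 ] 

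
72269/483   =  72269/483= 149.63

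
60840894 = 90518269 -29677375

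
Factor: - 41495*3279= -3^1*5^1*43^1*193^1*1093^1 = -136062105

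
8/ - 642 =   -  1+317/321 = - 0.01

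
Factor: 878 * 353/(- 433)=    - 309934/433 = - 2^1*353^1*433^( - 1)*439^1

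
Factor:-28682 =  - 2^1*14341^1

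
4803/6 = 800 + 1/2 = 800.50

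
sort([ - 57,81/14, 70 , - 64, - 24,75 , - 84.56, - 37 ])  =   [ - 84.56, - 64 , - 57, - 37, - 24,81/14 , 70,75]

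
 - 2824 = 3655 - 6479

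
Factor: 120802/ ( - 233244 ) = -2^ (-1)*3^( -2)*17^2*31^ ( - 1 ) = -289/558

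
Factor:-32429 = - 32429^1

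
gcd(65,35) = 5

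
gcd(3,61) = 1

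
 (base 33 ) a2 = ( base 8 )514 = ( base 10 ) 332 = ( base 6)1312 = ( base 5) 2312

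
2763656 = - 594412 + 3358068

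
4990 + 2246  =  7236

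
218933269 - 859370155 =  - 640436886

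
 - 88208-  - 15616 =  - 72592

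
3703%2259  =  1444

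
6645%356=237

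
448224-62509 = 385715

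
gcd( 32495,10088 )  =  97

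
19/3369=19/3369 = 0.01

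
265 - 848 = - 583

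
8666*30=259980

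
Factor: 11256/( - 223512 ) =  - 7^1*139^( - 1 ) = - 7/139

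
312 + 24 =336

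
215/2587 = 215/2587 = 0.08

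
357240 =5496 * 65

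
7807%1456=527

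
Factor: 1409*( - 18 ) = - 25362 = - 2^1*3^2*1409^1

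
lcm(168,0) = 0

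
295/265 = 1 + 6/53 = 1.11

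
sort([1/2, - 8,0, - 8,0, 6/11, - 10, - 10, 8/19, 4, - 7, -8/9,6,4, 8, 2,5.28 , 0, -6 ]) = [ - 10, - 10,-8, - 8,-7, - 6, - 8/9, 0, 0,0,8/19,1/2, 6/11, 2,4, 4, 5.28, 6,8 ]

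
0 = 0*150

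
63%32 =31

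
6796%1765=1501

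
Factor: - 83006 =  - 2^1*7^3* 11^2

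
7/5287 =7/5287 = 0.00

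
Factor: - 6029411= - 643^1*9377^1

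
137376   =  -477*( - 288 ) 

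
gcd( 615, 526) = 1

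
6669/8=6669/8 =833.62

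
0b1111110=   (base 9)150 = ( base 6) 330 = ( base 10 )126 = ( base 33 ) 3R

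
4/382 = 2/191=0.01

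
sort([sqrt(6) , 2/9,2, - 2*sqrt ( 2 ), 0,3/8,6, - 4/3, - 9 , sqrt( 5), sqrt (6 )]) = [-9, - 2*sqrt(2 ), - 4/3,0,  2/9 , 3/8, 2,  sqrt(5),sqrt(6),sqrt( 6 ),  6]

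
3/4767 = 1/1589 = 0.00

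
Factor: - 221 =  - 13^1*17^1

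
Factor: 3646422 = 2^1*3^2 * 13^1*15583^1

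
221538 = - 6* ( - 36923)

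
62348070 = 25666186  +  36681884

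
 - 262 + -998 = -1260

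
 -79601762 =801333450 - 880935212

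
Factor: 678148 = 2^2*19^1 * 8923^1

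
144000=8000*18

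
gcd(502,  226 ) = 2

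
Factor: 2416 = 2^4*151^1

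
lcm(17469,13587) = 122283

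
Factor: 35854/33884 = 2^ (  -  1 )*7^1*13^1*43^ ( - 1) = 91/86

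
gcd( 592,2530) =2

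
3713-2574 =1139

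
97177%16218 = 16087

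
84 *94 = 7896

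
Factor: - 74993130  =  -2^1 * 3^2 * 5^1*29^1*59^1*487^1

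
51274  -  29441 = 21833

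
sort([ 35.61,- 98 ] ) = [ - 98 , 35.61] 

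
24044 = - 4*( - 6011)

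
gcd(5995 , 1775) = 5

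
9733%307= 216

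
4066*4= 16264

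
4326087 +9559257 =13885344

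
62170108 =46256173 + 15913935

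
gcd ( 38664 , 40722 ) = 6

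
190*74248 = 14107120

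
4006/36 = 111 + 5/18 = 111.28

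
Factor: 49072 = 2^4*3067^1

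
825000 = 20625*40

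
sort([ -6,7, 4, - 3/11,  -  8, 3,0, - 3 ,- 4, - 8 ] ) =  [-8,-8, - 6, -4, - 3, - 3/11 , 0,3 , 4,7]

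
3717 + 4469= 8186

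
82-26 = 56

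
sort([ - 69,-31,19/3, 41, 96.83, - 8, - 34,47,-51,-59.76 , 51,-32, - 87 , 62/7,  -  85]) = [ - 87, - 85,-69, - 59.76,-51, - 34, - 32, - 31  ,-8, 19/3, 62/7, 41, 47,51 , 96.83 ] 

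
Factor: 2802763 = 29^1*127^1 * 761^1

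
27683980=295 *93844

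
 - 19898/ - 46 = 432+13/23 = 432.57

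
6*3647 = 21882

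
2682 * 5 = 13410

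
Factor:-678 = - 2^1*3^1*113^1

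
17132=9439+7693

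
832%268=28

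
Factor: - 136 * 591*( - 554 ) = 44528304 = 2^4 * 3^1 *17^1 * 197^1  *  277^1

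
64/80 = 4/5 = 0.80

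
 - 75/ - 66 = 1 + 3/22 = 1.14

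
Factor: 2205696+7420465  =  9626161 = 9626161^1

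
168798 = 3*56266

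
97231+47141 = 144372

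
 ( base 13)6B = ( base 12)75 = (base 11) 81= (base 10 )89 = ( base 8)131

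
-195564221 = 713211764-908775985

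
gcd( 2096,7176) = 8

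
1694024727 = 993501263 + 700523464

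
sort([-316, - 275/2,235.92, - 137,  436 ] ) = [ - 316, - 275/2, -137,235.92,436 ]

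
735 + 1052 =1787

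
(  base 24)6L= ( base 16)a5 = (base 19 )8d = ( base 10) 165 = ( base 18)93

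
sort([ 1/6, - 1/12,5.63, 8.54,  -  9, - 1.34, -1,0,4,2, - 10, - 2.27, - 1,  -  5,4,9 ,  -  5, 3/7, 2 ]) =[ - 10, - 9,-5, - 5, - 2.27, - 1.34, - 1, - 1, - 1/12, 0,1/6,  3/7,  2,2,  4,4,5.63,8.54,9] 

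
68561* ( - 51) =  - 3496611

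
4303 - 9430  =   - 5127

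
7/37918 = 7/37918 = 0.00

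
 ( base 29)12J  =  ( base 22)1JG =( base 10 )918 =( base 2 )1110010110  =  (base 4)32112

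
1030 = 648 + 382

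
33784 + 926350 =960134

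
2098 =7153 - 5055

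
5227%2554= 119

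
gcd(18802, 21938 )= 14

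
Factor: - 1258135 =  - 5^1* 31^1*8117^1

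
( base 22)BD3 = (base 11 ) 4243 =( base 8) 12755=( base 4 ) 1113231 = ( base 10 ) 5613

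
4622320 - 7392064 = -2769744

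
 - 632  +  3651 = 3019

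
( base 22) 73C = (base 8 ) 6612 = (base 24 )60a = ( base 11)2671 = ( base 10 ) 3466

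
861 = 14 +847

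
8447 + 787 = 9234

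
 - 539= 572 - 1111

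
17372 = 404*43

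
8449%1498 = 959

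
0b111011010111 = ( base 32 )3MN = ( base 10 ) 3799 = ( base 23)744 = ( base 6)25331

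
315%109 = 97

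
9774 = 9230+544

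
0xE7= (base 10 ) 231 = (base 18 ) cf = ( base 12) 173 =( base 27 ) 8f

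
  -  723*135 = - 97605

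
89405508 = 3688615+85716893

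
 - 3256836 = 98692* ( - 33)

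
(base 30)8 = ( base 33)8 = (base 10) 8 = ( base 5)13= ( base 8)10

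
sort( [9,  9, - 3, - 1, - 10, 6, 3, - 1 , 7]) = [ - 10, -3, - 1, - 1, 3, 6, 7, 9, 9 ] 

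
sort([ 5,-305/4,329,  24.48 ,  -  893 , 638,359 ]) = [ - 893, - 305/4,5, 24.48, 329 , 359,638]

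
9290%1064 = 778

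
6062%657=149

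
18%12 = 6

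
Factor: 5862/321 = 1954/107 = 2^1 *107^( - 1)*977^1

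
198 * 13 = 2574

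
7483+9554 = 17037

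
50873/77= 50873/77=660.69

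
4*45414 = 181656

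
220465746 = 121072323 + 99393423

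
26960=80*337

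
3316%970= 406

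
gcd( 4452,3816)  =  636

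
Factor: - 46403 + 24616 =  - 21787=-21787^1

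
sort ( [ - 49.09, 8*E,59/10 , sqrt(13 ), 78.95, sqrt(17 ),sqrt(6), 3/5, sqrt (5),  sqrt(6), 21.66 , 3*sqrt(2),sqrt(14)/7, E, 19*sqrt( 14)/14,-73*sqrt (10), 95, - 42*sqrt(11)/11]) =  [ - 73*sqrt( 10),-49.09, - 42*sqrt(11)/11, sqrt( 14 ) /7,3/5 , sqrt(5), sqrt( 6 ), sqrt( 6), E, sqrt(13) , sqrt(17 ) , 3*sqrt(2), 19*sqrt(14)/14, 59/10,21.66, 8*E, 78.95, 95 ]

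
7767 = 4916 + 2851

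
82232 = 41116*2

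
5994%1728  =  810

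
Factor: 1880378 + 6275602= 8155980 =2^2*3^2 * 5^1*7^1*6473^1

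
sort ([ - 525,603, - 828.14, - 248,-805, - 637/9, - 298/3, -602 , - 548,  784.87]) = [ - 828.14, - 805, - 602,-548, - 525, - 248,-298/3 ,-637/9, 603,784.87]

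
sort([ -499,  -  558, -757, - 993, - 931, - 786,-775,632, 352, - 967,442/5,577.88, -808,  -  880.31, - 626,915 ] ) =[ -993, - 967, - 931,-880.31, - 808, - 786, - 775 , - 757, - 626, - 558, - 499, 442/5  ,  352,  577.88,632,915] 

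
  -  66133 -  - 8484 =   -  57649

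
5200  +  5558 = 10758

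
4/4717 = 4/4717 = 0.00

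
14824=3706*4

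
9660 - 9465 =195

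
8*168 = 1344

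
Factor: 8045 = 5^1*1609^1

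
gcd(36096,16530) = 6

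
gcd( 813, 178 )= 1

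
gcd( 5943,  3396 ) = 849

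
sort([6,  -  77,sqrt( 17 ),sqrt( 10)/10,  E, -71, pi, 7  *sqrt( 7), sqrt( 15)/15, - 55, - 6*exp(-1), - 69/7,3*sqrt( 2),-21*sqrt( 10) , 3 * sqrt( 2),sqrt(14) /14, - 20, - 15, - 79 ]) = [ - 79, - 77, - 71,-21 * sqrt( 10), - 55, - 20, - 15,-69/7 ,-6* exp (-1),  sqrt( 15)/15,  sqrt(14 ) /14, sqrt( 10 ) /10, E, pi , sqrt( 17),3 * sqrt( 2 ) , 3*sqrt ( 2), 6, 7*sqrt(7)] 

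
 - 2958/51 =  - 58 = - 58.00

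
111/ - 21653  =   - 1 + 21542/21653 = - 0.01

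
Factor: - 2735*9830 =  - 2^1 * 5^2 *547^1*983^1 =- 26885050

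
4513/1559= 2+ 1395/1559  =  2.89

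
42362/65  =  42362/65 = 651.72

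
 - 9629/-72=133 + 53/72 = 133.74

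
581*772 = 448532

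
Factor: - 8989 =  - 89^1 * 101^1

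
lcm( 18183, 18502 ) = 1054614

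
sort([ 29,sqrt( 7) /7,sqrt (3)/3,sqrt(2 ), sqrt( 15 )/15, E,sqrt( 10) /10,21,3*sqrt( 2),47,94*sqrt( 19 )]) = [ sqrt(15 ) /15,sqrt(10)/10 , sqrt(7)/7,sqrt(3 )/3,sqrt (2 ),  E, 3*sqrt( 2 ), 21,29, 47,94*sqrt(19 )]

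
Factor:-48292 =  - 2^2 * 12073^1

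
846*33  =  27918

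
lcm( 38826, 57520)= 1553040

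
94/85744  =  47/42872 = 0.00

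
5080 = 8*635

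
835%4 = 3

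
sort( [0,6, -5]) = [ - 5, 0, 6]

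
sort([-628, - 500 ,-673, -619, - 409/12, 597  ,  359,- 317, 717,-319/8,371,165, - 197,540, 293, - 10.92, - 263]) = [ - 673 , -628,  -  619,  -  500,- 317, - 263 , - 197,  -  319/8,-409/12,- 10.92, 165,293, 359,371, 540,597,717]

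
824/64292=206/16073 = 0.01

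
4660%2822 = 1838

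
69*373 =25737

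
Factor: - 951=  - 3^1*317^1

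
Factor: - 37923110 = - 2^1*5^1*1129^1 *3359^1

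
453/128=3 + 69/128= 3.54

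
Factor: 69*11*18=13662 = 2^1*3^3* 11^1*23^1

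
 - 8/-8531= 8/8531 = 0.00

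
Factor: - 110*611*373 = -25069330  =  - 2^1 * 5^1 * 11^1*13^1*47^1*373^1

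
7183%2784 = 1615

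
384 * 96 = 36864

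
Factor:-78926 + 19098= -2^2*14957^1 = - 59828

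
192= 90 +102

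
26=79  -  53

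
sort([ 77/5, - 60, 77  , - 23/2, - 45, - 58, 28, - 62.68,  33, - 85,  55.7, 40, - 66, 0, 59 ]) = [ - 85, - 66, - 62.68, - 60, - 58, - 45, - 23/2 , 0,77/5 , 28, 33, 40, 55.7, 59, 77 ] 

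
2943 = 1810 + 1133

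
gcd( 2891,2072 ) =7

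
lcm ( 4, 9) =36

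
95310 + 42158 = 137468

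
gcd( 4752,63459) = 99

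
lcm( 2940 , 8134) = 244020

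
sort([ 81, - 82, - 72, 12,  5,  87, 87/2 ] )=[ - 82 , - 72 , 5, 12,  87/2, 81, 87]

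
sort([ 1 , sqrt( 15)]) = [1 , sqrt(15 )]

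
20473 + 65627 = 86100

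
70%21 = 7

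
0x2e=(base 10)46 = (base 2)101110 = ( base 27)1j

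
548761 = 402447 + 146314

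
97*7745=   751265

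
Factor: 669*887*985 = 584501955 = 3^1*5^1*197^1*223^1*887^1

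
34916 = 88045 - 53129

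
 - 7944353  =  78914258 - 86858611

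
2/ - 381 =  - 1 + 379/381 = - 0.01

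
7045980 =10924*645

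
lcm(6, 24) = 24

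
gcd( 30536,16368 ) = 88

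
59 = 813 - 754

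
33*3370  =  111210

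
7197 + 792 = 7989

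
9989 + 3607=13596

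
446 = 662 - 216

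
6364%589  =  474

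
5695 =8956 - 3261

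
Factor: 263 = 263^1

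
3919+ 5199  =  9118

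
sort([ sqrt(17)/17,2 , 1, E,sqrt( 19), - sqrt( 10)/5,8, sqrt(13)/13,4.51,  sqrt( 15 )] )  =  [ - sqrt( 10) /5, sqrt( 17)/17,sqrt(13 )/13,1,  2, E,sqrt( 15),sqrt( 19), 4.51, 8 ] 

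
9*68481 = 616329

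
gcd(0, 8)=8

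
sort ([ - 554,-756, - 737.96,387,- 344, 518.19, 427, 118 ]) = [ - 756,  -  737.96,-554, - 344, 118,  387, 427, 518.19]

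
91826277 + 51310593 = 143136870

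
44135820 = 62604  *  705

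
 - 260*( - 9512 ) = 2473120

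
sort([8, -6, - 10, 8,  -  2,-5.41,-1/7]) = [  -  10,-6, - 5.41, - 2, - 1/7,8,8] 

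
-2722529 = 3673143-6395672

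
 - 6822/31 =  - 221 + 29/31 = - 220.06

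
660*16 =10560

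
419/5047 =419/5047 = 0.08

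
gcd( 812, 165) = 1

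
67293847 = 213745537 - 146451690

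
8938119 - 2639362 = 6298757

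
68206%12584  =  5286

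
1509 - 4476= - 2967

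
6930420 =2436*2845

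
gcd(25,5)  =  5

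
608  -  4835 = -4227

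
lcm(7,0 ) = 0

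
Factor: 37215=3^2*5^1*827^1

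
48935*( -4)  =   - 195740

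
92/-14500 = - 23/3625 = -0.01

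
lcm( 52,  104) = 104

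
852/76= 11 + 4/19   =  11.21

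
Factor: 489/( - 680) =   -  2^(-3 )*3^1*5^( - 1)*17^( - 1 ) * 163^1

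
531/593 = 531/593 = 0.90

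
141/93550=141/93550= 0.00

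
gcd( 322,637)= 7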